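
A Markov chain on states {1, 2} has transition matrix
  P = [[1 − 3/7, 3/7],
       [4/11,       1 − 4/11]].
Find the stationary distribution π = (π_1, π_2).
π_1 = 28/61, π_2 = 33/61

Solve πP = π with π_1 + π_2 = 1. From πP = π: π_1 · (1 − 3/7) + π_2 · 4/11 = π_1 ⇒ π_2 · 4/11 = π_1 · 3/7 ⇒ π_2/π_1 = (3/7)/(4/11) = 33/28. Together with π_1 + π_2 = 1:
  π_1 = (4/11)/(3/7 + 4/11) = (4/11)/(61/77) = 28/61,
  π_2 = (3/7)/(3/7 + 4/11) = (3/7)/(61/77) = 33/61.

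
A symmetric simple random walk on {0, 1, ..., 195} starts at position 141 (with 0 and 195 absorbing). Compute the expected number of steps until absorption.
E[τ | X_0 = 141] = 7614

Let v_k = E[τ | X_0 = k]. Boundary: v_0 = v_195 = 0. Recurrence: v_k = 1 + (v_{k-1} + v_{k+1})/2 for 1 ≤ k ≤ 194. The particular solution to v_k − (v_{k-1} + v_{k+1})/2 = 1 is v_k = −k^2. Adding homogeneous solution A + B k and matching boundaries gives v_k = k (195 − k). Substituting k = 141: v_141 = 141 · 54 = 7614.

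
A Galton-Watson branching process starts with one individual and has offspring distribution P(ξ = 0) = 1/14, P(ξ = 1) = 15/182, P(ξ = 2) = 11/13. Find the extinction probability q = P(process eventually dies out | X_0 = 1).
q = 13/154

The pgf is f(s) = 1/14 + 15/182·s + 11/13·s². The extinction probability q is the smallest fixed point of f in [0, 1]. Setting s = f(s):
  11/13·s² + (15/182 − 1)·s + 1/14 = 0
  11/13·s² − (1/14 + 11/13)·s + 1/14 = 0
which factors as (s − 1)·(11/13·s − 1/14) = 0, giving roots s = 1 and s = (1/14)/(11/13) = 13/154.
Mean offspring μ = 15/182 + 2·11/13 = 323/182 > 1 (supercritical), so q < 1. The extinction probability is the smaller root: q = (1/14)/(11/13) = 13/154.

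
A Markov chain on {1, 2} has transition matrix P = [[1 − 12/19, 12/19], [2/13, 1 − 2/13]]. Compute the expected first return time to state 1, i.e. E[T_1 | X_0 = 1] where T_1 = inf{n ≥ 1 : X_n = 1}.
E[T_1 | X_0 = 1] = 1/π_1 = 97/19

For an irreducible recurrent Markov chain with stationary distribution π, E[T_i | X_0 = i] = 1/π_i (Kac's formula). Here π_1 = (2/13)/(12/19 + 2/13) = (2/13)/(194/247) = 19/97, so E[T_1 | X_0 = 1] = 1/π_1 = (12/19 + 2/13)/(2/13) = (194/247)/(2/13) = 97/19.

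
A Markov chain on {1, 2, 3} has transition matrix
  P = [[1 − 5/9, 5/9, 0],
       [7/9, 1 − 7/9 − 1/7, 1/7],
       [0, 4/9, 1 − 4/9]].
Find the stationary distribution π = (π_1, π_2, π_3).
π = (196/381, 140/381, 15/127)

This is a birth-death chain on three states, which satisfies detailed balance: π_1 · P_{12} = π_2 · P_{21} and π_2 · P_{23} = π_3 · P_{32}.
From π_1 · 5/9 = π_2 · 7/9: π_2/π_1 = (5/9)/(7/9) = 5/7.
From π_2 · 1/7 = π_3 · 4/9: π_3/π_2 = (1/7)/(4/9) = 9/28.
Take π_1 proportional to 1; then unnormalized π = (1, 5/7, 45/196). Normalize by dividing by the sum 381/196:
  π = (196/381, 140/381, 15/127).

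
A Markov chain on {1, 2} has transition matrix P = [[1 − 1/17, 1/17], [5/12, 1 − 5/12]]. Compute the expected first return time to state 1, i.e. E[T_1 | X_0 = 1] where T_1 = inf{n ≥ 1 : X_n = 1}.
E[T_1 | X_0 = 1] = 1/π_1 = 97/85

For an irreducible recurrent Markov chain with stationary distribution π, E[T_i | X_0 = i] = 1/π_i (Kac's formula). Here π_1 = (5/12)/(1/17 + 5/12) = (5/12)/(97/204) = 85/97, so E[T_1 | X_0 = 1] = 1/π_1 = (1/17 + 5/12)/(5/12) = (97/204)/(5/12) = 97/85.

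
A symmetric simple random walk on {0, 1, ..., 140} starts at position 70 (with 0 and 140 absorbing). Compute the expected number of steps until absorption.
E[τ | X_0 = 70] = 4900

Let v_k = E[τ | X_0 = k]. Boundary: v_0 = v_140 = 0. Recurrence: v_k = 1 + (v_{k-1} + v_{k+1})/2 for 1 ≤ k ≤ 139. The particular solution to v_k − (v_{k-1} + v_{k+1})/2 = 1 is v_k = −k^2. Adding homogeneous solution A + B k and matching boundaries gives v_k = k (140 − k). Substituting k = 70: v_70 = 70 · 70 = 4900.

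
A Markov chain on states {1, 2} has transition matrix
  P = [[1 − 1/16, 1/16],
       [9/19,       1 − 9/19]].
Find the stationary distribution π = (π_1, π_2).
π_1 = 144/163, π_2 = 19/163

Solve πP = π with π_1 + π_2 = 1. From πP = π: π_1 · (1 − 1/16) + π_2 · 9/19 = π_1 ⇒ π_2 · 9/19 = π_1 · 1/16 ⇒ π_2/π_1 = (1/16)/(9/19) = 19/144. Together with π_1 + π_2 = 1:
  π_1 = (9/19)/(1/16 + 9/19) = (9/19)/(163/304) = 144/163,
  π_2 = (1/16)/(1/16 + 9/19) = (1/16)/(163/304) = 19/163.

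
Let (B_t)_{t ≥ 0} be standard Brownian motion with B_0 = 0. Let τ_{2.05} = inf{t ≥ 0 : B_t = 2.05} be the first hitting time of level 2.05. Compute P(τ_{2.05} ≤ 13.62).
P(τ_{2.05} ≤ 13.62) = 2(1 − Φ(2.05/√13.62)) = 2(1 − Φ(0.5555)) ≈ 0.5786

By the reflection principle for standard BM, P(τ_b ≤ t) = 2 · P(B_t ≥ b). Since B_t ~ N(0, t), P(B_t ≥ 2.05) = 1 − Φ(2.05/√t) = 1 − Φ(2.05/√13.62) = 1 − Φ(0.5555) ≈ 0.28928. Doubling: P(τ_{2.05} ≤ 13.62) ≈ 2 · 0.28928 = 0.57856 ≈ 0.5786.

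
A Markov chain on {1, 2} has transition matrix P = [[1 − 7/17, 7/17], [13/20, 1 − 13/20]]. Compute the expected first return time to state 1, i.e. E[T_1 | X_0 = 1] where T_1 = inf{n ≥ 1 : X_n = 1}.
E[T_1 | X_0 = 1] = 1/π_1 = 361/221

For an irreducible recurrent Markov chain with stationary distribution π, E[T_i | X_0 = i] = 1/π_i (Kac's formula). Here π_1 = (13/20)/(7/17 + 13/20) = (13/20)/(361/340) = 221/361, so E[T_1 | X_0 = 1] = 1/π_1 = (7/17 + 13/20)/(13/20) = (361/340)/(13/20) = 361/221.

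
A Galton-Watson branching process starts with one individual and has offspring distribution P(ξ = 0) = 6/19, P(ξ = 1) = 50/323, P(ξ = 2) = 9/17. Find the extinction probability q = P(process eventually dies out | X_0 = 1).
q = 34/57

The pgf is f(s) = 6/19 + 50/323·s + 9/17·s². The extinction probability q is the smallest fixed point of f in [0, 1]. Setting s = f(s):
  9/17·s² + (50/323 − 1)·s + 6/19 = 0
  9/17·s² − (6/19 + 9/17)·s + 6/19 = 0
which factors as (s − 1)·(9/17·s − 6/19) = 0, giving roots s = 1 and s = (6/19)/(9/17) = 34/57.
Mean offspring μ = 50/323 + 2·9/17 = 392/323 > 1 (supercritical), so q < 1. The extinction probability is the smaller root: q = (6/19)/(9/17) = 34/57.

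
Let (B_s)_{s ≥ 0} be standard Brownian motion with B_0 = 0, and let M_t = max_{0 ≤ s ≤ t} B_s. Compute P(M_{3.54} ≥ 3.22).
P(M_{3.54} ≥ 3.22) = 2·P(B_{3.54} ≥ 3.22) = 2(1 − Φ(3.22/√3.54)) ≈ 0.0870

By the reflection principle for Brownian motion, P(M_t ≥ a) = 2 · P(B_t ≥ a) for a ≥ 0. Since B_t ~ N(0, t), P(B_t ≥ 3.22) = 1 − Φ(3.22/√t) = 1 − Φ(3.22/√3.54) = 1 − Φ(1.7114). So
  P(M_{3.54} ≥ 3.22) = 2(1 − Φ(1.7114)) ≈ 0.0870.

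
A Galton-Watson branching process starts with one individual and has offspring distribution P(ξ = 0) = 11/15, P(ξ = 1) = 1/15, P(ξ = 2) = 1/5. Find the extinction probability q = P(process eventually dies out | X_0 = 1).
q = 1

Mean offspring μ = 0·11/15 + 1·1/15 + 2·1/5 = 7/15 ≤ 1. For μ ≤ 1 with offspring not concentrated at 1, the Galton-Watson process goes extinct almost surely, so q = 1.
(Algebraic check: The pgf is f(s) = 11/15 + 1/15·s + 1/5·s². The extinction probability q is the smallest fixed point of f in [0, 1]. Setting s = f(s):
  1/5·s² + (1/15 − 1)·s + 11/15 = 0
  1/5·s² − (11/15 + 1/5)·s + 11/15 = 0
which factors as (s − 1)·(1/5·s − 11/15) = 0, giving roots s = 1 and s = (11/15)/(1/5) = 11/3. Since 11/3 ≥ 1, the smallest root in [0, 1] is s = 1.)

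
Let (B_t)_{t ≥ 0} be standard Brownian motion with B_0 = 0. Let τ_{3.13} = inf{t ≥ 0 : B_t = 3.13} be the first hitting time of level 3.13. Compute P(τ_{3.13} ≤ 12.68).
P(τ_{3.13} ≤ 12.68) = 2(1 − Φ(3.13/√12.68)) = 2(1 − Φ(0.8790)) ≈ 0.3794

By the reflection principle for standard BM, P(τ_b ≤ t) = 2 · P(B_t ≥ b). Since B_t ~ N(0, t), P(B_t ≥ 3.13) = 1 − Φ(3.13/√t) = 1 − Φ(3.13/√12.68) = 1 − Φ(0.8790) ≈ 0.18970. Doubling: P(τ_{3.13} ≤ 12.68) ≈ 2 · 0.18970 = 0.37940 ≈ 0.3794.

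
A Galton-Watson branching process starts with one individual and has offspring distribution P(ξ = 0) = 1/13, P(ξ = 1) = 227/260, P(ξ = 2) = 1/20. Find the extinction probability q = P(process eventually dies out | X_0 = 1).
q = 1

Mean offspring μ = 0·1/13 + 1·227/260 + 2·1/20 = 253/260 ≤ 1. For μ ≤ 1 with offspring not concentrated at 1, the Galton-Watson process goes extinct almost surely, so q = 1.
(Algebraic check: The pgf is f(s) = 1/13 + 227/260·s + 1/20·s². The extinction probability q is the smallest fixed point of f in [0, 1]. Setting s = f(s):
  1/20·s² + (227/260 − 1)·s + 1/13 = 0
  1/20·s² − (1/13 + 1/20)·s + 1/13 = 0
which factors as (s − 1)·(1/20·s − 1/13) = 0, giving roots s = 1 and s = (1/13)/(1/20) = 20/13. Since 20/13 ≥ 1, the smallest root in [0, 1] is s = 1.)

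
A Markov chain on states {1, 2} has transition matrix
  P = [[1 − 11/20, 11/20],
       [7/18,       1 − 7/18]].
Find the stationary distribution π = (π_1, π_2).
π_1 = 70/169, π_2 = 99/169

Solve πP = π with π_1 + π_2 = 1. From πP = π: π_1 · (1 − 11/20) + π_2 · 7/18 = π_1 ⇒ π_2 · 7/18 = π_1 · 11/20 ⇒ π_2/π_1 = (11/20)/(7/18) = 99/70. Together with π_1 + π_2 = 1:
  π_1 = (7/18)/(11/20 + 7/18) = (7/18)/(169/180) = 70/169,
  π_2 = (11/20)/(11/20 + 7/18) = (11/20)/(169/180) = 99/169.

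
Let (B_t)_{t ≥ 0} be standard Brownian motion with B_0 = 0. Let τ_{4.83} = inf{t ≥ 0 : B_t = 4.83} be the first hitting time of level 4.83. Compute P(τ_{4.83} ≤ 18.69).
P(τ_{4.83} ≤ 18.69) = 2(1 − Φ(4.83/√18.69)) = 2(1 − Φ(1.1172)) ≈ 0.2639

By the reflection principle for standard BM, P(τ_b ≤ t) = 2 · P(B_t ≥ b). Since B_t ~ N(0, t), P(B_t ≥ 4.83) = 1 − Φ(4.83/√t) = 1 − Φ(4.83/√18.69) = 1 − Φ(1.1172) ≈ 0.13195. Doubling: P(τ_{4.83} ≤ 18.69) ≈ 2 · 0.13195 = 0.26390 ≈ 0.2639.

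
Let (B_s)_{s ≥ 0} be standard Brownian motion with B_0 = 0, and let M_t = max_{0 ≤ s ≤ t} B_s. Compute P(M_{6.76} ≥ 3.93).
P(M_{6.76} ≥ 3.93) = 2·P(B_{6.76} ≥ 3.93) = 2(1 − Φ(3.93/√6.76)) ≈ 0.1307

By the reflection principle for Brownian motion, P(M_t ≥ a) = 2 · P(B_t ≥ a) for a ≥ 0. Since B_t ~ N(0, t), P(B_t ≥ 3.93) = 1 − Φ(3.93/√t) = 1 − Φ(3.93/√6.76) = 1 − Φ(1.5115). So
  P(M_{6.76} ≥ 3.93) = 2(1 − Φ(1.5115)) ≈ 0.1307.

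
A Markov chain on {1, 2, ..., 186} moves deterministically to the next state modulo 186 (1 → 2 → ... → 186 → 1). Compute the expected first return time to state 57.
E[T_57 | X_0 = 57] = 186

The chain cycles deterministically, so starting at state 57 it returns in exactly 186 steps. Equivalently, the stationary distribution is uniform π_j = 1/186 for every state j, so by Kac's formula E[T_57] = 1/π_57 = 186.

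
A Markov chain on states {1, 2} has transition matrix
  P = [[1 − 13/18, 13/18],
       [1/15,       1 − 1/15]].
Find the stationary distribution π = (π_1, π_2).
π_1 = 6/71, π_2 = 65/71

Solve πP = π with π_1 + π_2 = 1. From πP = π: π_1 · (1 − 13/18) + π_2 · 1/15 = π_1 ⇒ π_2 · 1/15 = π_1 · 13/18 ⇒ π_2/π_1 = (13/18)/(1/15) = 65/6. Together with π_1 + π_2 = 1:
  π_1 = (1/15)/(13/18 + 1/15) = (1/15)/(71/90) = 6/71,
  π_2 = (13/18)/(13/18 + 1/15) = (13/18)/(71/90) = 65/71.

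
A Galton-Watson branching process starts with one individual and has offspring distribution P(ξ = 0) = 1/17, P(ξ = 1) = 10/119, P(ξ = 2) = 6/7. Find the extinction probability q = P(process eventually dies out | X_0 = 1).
q = 7/102

The pgf is f(s) = 1/17 + 10/119·s + 6/7·s². The extinction probability q is the smallest fixed point of f in [0, 1]. Setting s = f(s):
  6/7·s² + (10/119 − 1)·s + 1/17 = 0
  6/7·s² − (1/17 + 6/7)·s + 1/17 = 0
which factors as (s − 1)·(6/7·s − 1/17) = 0, giving roots s = 1 and s = (1/17)/(6/7) = 7/102.
Mean offspring μ = 10/119 + 2·6/7 = 214/119 > 1 (supercritical), so q < 1. The extinction probability is the smaller root: q = (1/17)/(6/7) = 7/102.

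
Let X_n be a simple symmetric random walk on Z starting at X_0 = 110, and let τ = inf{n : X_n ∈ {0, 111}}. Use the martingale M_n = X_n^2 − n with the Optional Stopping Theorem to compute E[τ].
E[τ] = 110

M_n = X_n^2 − n is a martingale (since E[X_{n+1}^2 | F_n] = X_n^2 + 1). By OST (τ has finite mean in a bounded region), E[M_τ] = E[M_0] = X_0^2 − 0 = 110^2 = 12100. Also E[M_τ] = E[X_τ^2] − E[τ]. The walk exits at 0 or 111, with P(hit 111 first) = 110/111, so E[X_τ^2] = 111^2 · 110/111 + 0 = 12210. Thus E[τ] = E[X_τ^2] − E[M_τ] = 12210 − 12100 = 110 = 110(111 − 110) = 110.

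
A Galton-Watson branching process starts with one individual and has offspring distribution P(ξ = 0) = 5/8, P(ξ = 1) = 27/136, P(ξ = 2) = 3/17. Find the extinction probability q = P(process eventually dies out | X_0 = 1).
q = 1

Mean offspring μ = 0·5/8 + 1·27/136 + 2·3/17 = 75/136 ≤ 1. For μ ≤ 1 with offspring not concentrated at 1, the Galton-Watson process goes extinct almost surely, so q = 1.
(Algebraic check: The pgf is f(s) = 5/8 + 27/136·s + 3/17·s². The extinction probability q is the smallest fixed point of f in [0, 1]. Setting s = f(s):
  3/17·s² + (27/136 − 1)·s + 5/8 = 0
  3/17·s² − (5/8 + 3/17)·s + 5/8 = 0
which factors as (s − 1)·(3/17·s − 5/8) = 0, giving roots s = 1 and s = (5/8)/(3/17) = 85/24. Since 85/24 ≥ 1, the smallest root in [0, 1] is s = 1.)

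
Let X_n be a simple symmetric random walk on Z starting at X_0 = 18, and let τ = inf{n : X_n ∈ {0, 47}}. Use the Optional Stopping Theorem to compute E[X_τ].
E[X_τ] = 18

X_n is a martingale and τ is a bounded-mean stopping time (indeed τ is finite a.s. with bounded expectation since the walk is in a bounded region). By the OST, E[X_τ] = E[X_0] = 18. Equivalently: E[X_τ] = 47 · P(hit 47 first) + 0 · P(hit 0 first) = 47 · (18/47) = 18.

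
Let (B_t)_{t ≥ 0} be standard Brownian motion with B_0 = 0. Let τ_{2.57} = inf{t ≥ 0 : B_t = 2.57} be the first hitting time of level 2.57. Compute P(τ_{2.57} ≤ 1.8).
P(τ_{2.57} ≤ 1.8) = 2(1 − Φ(2.57/√1.8)) = 2(1 − Φ(1.9156)) ≈ 0.0554

By the reflection principle for standard BM, P(τ_b ≤ t) = 2 · P(B_t ≥ b). Since B_t ~ N(0, t), P(B_t ≥ 2.57) = 1 − Φ(2.57/√t) = 1 − Φ(2.57/√1.8) = 1 − Φ(1.9156) ≈ 0.02771. Doubling: P(τ_{2.57} ≤ 1.8) ≈ 2 · 0.02771 = 0.05542 ≈ 0.0554.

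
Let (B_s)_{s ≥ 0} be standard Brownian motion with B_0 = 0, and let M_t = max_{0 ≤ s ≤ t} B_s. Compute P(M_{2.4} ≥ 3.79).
P(M_{2.4} ≥ 3.79) = 2·P(B_{2.4} ≥ 3.79) = 2(1 − Φ(3.79/√2.4)) ≈ 0.0144

By the reflection principle for Brownian motion, P(M_t ≥ a) = 2 · P(B_t ≥ a) for a ≥ 0. Since B_t ~ N(0, t), P(B_t ≥ 3.79) = 1 − Φ(3.79/√t) = 1 − Φ(3.79/√2.4) = 1 − Φ(2.4464). So
  P(M_{2.4} ≥ 3.79) = 2(1 − Φ(2.4464)) ≈ 0.0144.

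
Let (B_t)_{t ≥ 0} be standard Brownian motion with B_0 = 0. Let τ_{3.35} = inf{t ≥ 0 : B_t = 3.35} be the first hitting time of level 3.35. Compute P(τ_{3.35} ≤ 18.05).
P(τ_{3.35} ≤ 18.05) = 2(1 − Φ(3.35/√18.05)) = 2(1 − Φ(0.7885)) ≈ 0.4304

By the reflection principle for standard BM, P(τ_b ≤ t) = 2 · P(B_t ≥ b). Since B_t ~ N(0, t), P(B_t ≥ 3.35) = 1 − Φ(3.35/√t) = 1 − Φ(3.35/√18.05) = 1 − Φ(0.7885) ≈ 0.21520. Doubling: P(τ_{3.35} ≤ 18.05) ≈ 2 · 0.21520 = 0.43040 ≈ 0.4304.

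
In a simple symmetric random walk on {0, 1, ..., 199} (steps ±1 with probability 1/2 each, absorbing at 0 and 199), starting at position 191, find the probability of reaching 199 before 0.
P(hit 199 before 0) = 191/199

Let u_k = P(hit 199 before 0 | start at k). Then u_0 = 0, u_199 = 1, and u_k = u_{k-1}/2 + u_{k+1}/2 for 1 ≤ k ≤ 198. This harmonic recurrence is solved by u_k = k/199, giving u_191 = 191/199.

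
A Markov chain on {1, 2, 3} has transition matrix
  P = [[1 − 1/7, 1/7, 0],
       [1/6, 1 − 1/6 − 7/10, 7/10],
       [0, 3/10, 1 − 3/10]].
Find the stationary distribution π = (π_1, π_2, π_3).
π = (7/27, 2/9, 14/27)

This is a birth-death chain on three states, which satisfies detailed balance: π_1 · P_{12} = π_2 · P_{21} and π_2 · P_{23} = π_3 · P_{32}.
From π_1 · 1/7 = π_2 · 1/6: π_2/π_1 = (1/7)/(1/6) = 6/7.
From π_2 · 7/10 = π_3 · 3/10: π_3/π_2 = (7/10)/(3/10) = 7/3.
Take π_1 proportional to 1; then unnormalized π = (1, 6/7, 2). Normalize by dividing by the sum 27/7:
  π = (7/27, 2/9, 14/27).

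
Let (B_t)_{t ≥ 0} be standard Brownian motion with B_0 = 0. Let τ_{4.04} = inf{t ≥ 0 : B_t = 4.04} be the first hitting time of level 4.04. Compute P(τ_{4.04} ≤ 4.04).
P(τ_{4.04} ≤ 4.04) = 2(1 − Φ(4.04/√4.04)) = 2(1 − Φ(2.0100)) ≈ 0.0444

By the reflection principle for standard BM, P(τ_b ≤ t) = 2 · P(B_t ≥ b). Since B_t ~ N(0, t), P(B_t ≥ 4.04) = 1 − Φ(4.04/√t) = 1 − Φ(4.04/√4.04) = 1 − Φ(2.0100) ≈ 0.02222. Doubling: P(τ_{4.04} ≤ 4.04) ≈ 2 · 0.02222 = 0.04444 ≈ 0.0444.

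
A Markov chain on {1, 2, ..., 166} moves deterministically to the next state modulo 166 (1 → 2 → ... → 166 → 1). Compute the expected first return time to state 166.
E[T_166 | X_0 = 166] = 166

The chain cycles deterministically, so starting at state 166 it returns in exactly 166 steps. Equivalently, the stationary distribution is uniform π_j = 1/166 for every state j, so by Kac's formula E[T_166] = 1/π_166 = 166.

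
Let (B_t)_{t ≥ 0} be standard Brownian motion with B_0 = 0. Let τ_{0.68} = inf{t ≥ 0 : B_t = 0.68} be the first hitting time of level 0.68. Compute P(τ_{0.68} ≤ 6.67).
P(τ_{0.68} ≤ 6.67) = 2(1 − Φ(0.68/√6.67)) = 2(1 − Φ(0.2633)) ≈ 0.7923

By the reflection principle for standard BM, P(τ_b ≤ t) = 2 · P(B_t ≥ b). Since B_t ~ N(0, t), P(B_t ≥ 0.68) = 1 − Φ(0.68/√t) = 1 − Φ(0.68/√6.67) = 1 − Φ(0.2633) ≈ 0.39616. Doubling: P(τ_{0.68} ≤ 6.67) ≈ 2 · 0.39616 = 0.79232 ≈ 0.7923.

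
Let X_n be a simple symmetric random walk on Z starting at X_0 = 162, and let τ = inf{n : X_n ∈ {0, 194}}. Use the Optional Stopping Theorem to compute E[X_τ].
E[X_τ] = 162

X_n is a martingale and τ is a bounded-mean stopping time (indeed τ is finite a.s. with bounded expectation since the walk is in a bounded region). By the OST, E[X_τ] = E[X_0] = 162. Equivalently: E[X_τ] = 194 · P(hit 194 first) + 0 · P(hit 0 first) = 194 · (162/194) = 162.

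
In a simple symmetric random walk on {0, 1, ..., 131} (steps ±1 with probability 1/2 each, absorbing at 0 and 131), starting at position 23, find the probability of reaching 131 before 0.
P(hit 131 before 0) = 23/131

Let u_k = P(hit 131 before 0 | start at k). Then u_0 = 0, u_131 = 1, and u_k = u_{k-1}/2 + u_{k+1}/2 for 1 ≤ k ≤ 130. This harmonic recurrence is solved by u_k = k/131, giving u_23 = 23/131.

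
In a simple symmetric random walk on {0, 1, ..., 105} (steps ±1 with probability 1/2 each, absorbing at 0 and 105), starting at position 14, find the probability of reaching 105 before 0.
P(hit 105 before 0) = 14/105 = 2/15

Let u_k = P(hit 105 before 0 | start at k). Then u_0 = 0, u_105 = 1, and u_k = u_{k-1}/2 + u_{k+1}/2 for 1 ≤ k ≤ 104. This harmonic recurrence is solved by u_k = k/105, giving u_14 = 14/105 = 2/15.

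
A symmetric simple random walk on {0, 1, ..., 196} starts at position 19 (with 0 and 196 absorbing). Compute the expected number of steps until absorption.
E[τ | X_0 = 19] = 3363

Let v_k = E[τ | X_0 = k]. Boundary: v_0 = v_196 = 0. Recurrence: v_k = 1 + (v_{k-1} + v_{k+1})/2 for 1 ≤ k ≤ 195. The particular solution to v_k − (v_{k-1} + v_{k+1})/2 = 1 is v_k = −k^2. Adding homogeneous solution A + B k and matching boundaries gives v_k = k (196 − k). Substituting k = 19: v_19 = 19 · 177 = 3363.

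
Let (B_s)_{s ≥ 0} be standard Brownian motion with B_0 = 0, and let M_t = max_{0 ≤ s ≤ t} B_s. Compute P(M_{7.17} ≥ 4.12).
P(M_{7.17} ≥ 4.12) = 2·P(B_{7.17} ≥ 4.12) = 2(1 − Φ(4.12/√7.17)) ≈ 0.1239

By the reflection principle for Brownian motion, P(M_t ≥ a) = 2 · P(B_t ≥ a) for a ≥ 0. Since B_t ~ N(0, t), P(B_t ≥ 4.12) = 1 − Φ(4.12/√t) = 1 − Φ(4.12/√7.17) = 1 − Φ(1.5386). So
  P(M_{7.17} ≥ 4.12) = 2(1 − Φ(1.5386)) ≈ 0.1239.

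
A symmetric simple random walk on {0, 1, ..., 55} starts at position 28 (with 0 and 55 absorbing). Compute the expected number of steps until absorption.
E[τ | X_0 = 28] = 756

Let v_k = E[τ | X_0 = k]. Boundary: v_0 = v_55 = 0. Recurrence: v_k = 1 + (v_{k-1} + v_{k+1})/2 for 1 ≤ k ≤ 54. The particular solution to v_k − (v_{k-1} + v_{k+1})/2 = 1 is v_k = −k^2. Adding homogeneous solution A + B k and matching boundaries gives v_k = k (55 − k). Substituting k = 28: v_28 = 28 · 27 = 756.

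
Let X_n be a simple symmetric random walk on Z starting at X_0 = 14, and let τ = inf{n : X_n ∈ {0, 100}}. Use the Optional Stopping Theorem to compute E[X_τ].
E[X_τ] = 14

X_n is a martingale and τ is a bounded-mean stopping time (indeed τ is finite a.s. with bounded expectation since the walk is in a bounded region). By the OST, E[X_τ] = E[X_0] = 14. Equivalently: E[X_τ] = 100 · P(hit 100 first) + 0 · P(hit 0 first) = 100 · (14/100) = 14.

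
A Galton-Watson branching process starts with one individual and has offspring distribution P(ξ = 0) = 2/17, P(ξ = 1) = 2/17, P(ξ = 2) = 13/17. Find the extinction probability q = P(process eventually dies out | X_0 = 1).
q = 2/13

The pgf is f(s) = 2/17 + 2/17·s + 13/17·s². The extinction probability q is the smallest fixed point of f in [0, 1]. Setting s = f(s):
  13/17·s² + (2/17 − 1)·s + 2/17 = 0
  13/17·s² − (2/17 + 13/17)·s + 2/17 = 0
which factors as (s − 1)·(13/17·s − 2/17) = 0, giving roots s = 1 and s = (2/17)/(13/17) = 2/13.
Mean offspring μ = 2/17 + 2·13/17 = 28/17 > 1 (supercritical), so q < 1. The extinction probability is the smaller root: q = (2/17)/(13/17) = 2/13.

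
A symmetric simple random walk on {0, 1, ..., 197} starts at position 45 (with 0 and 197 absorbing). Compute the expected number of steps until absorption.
E[τ | X_0 = 45] = 6840

Let v_k = E[τ | X_0 = k]. Boundary: v_0 = v_197 = 0. Recurrence: v_k = 1 + (v_{k-1} + v_{k+1})/2 for 1 ≤ k ≤ 196. The particular solution to v_k − (v_{k-1} + v_{k+1})/2 = 1 is v_k = −k^2. Adding homogeneous solution A + B k and matching boundaries gives v_k = k (197 − k). Substituting k = 45: v_45 = 45 · 152 = 6840.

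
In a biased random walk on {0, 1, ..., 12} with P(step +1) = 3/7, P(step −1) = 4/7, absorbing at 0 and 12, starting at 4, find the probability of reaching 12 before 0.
P(hit 12 before 0) = (1 − (4/3)^4) / (1 − (4/3)^12) = 6561/92833

Let u_k denote P(reach 12 before 0 | start at k). Boundary: u_0 = 0, u_12 = 1. Recurrence: u_k = 3/7·u_{k+1} + 4/7·u_{k-1} for 1 ≤ k ≤ 11. Try u_k = A + B·r^k with r = q/p = (4/7)/(3/7) = 4/3. Substitution satisfies the recurrence; boundary conditions give:
  u_k = (1 − r^k) / (1 − r^N) = (1 − (4/3)^4) / (1 − (4/3)^12) = 6561/92833.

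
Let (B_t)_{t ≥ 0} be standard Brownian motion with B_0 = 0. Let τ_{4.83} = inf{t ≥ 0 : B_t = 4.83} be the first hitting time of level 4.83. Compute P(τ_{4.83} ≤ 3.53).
P(τ_{4.83} ≤ 3.53) = 2(1 − Φ(4.83/√3.53)) = 2(1 − Φ(2.5707)) ≈ 0.0101

By the reflection principle for standard BM, P(τ_b ≤ t) = 2 · P(B_t ≥ b). Since B_t ~ N(0, t), P(B_t ≥ 4.83) = 1 − Φ(4.83/√t) = 1 − Φ(4.83/√3.53) = 1 − Φ(2.5707) ≈ 0.00507. Doubling: P(τ_{4.83} ≤ 3.53) ≈ 2 · 0.00507 = 0.01014 ≈ 0.0101.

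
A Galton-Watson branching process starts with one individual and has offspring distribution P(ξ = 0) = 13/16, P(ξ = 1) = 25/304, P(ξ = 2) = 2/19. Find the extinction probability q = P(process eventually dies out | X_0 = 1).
q = 1

Mean offspring μ = 0·13/16 + 1·25/304 + 2·2/19 = 89/304 ≤ 1. For μ ≤ 1 with offspring not concentrated at 1, the Galton-Watson process goes extinct almost surely, so q = 1.
(Algebraic check: The pgf is f(s) = 13/16 + 25/304·s + 2/19·s². The extinction probability q is the smallest fixed point of f in [0, 1]. Setting s = f(s):
  2/19·s² + (25/304 − 1)·s + 13/16 = 0
  2/19·s² − (13/16 + 2/19)·s + 13/16 = 0
which factors as (s − 1)·(2/19·s − 13/16) = 0, giving roots s = 1 and s = (13/16)/(2/19) = 247/32. Since 247/32 ≥ 1, the smallest root in [0, 1] is s = 1.)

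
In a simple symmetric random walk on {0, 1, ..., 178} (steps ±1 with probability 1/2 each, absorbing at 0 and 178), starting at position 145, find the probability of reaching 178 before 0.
P(hit 178 before 0) = 145/178

Let u_k = P(hit 178 before 0 | start at k). Then u_0 = 0, u_178 = 1, and u_k = u_{k-1}/2 + u_{k+1}/2 for 1 ≤ k ≤ 177. This harmonic recurrence is solved by u_k = k/178, giving u_145 = 145/178.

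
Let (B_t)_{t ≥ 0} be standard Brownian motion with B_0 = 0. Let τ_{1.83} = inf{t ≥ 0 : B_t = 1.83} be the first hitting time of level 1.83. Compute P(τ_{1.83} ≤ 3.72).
P(τ_{1.83} ≤ 3.72) = 2(1 − Φ(1.83/√3.72)) = 2(1 − Φ(0.9488)) ≈ 0.3427

By the reflection principle for standard BM, P(τ_b ≤ t) = 2 · P(B_t ≥ b). Since B_t ~ N(0, t), P(B_t ≥ 1.83) = 1 − Φ(1.83/√t) = 1 − Φ(1.83/√3.72) = 1 − Φ(0.9488) ≈ 0.17136. Doubling: P(τ_{1.83} ≤ 3.72) ≈ 2 · 0.17136 = 0.34272 ≈ 0.3427.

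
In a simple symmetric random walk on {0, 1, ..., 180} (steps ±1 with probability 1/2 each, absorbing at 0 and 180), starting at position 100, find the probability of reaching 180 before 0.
P(hit 180 before 0) = 100/180 = 5/9

Let u_k = P(hit 180 before 0 | start at k). Then u_0 = 0, u_180 = 1, and u_k = u_{k-1}/2 + u_{k+1}/2 for 1 ≤ k ≤ 179. This harmonic recurrence is solved by u_k = k/180, giving u_100 = 100/180 = 5/9.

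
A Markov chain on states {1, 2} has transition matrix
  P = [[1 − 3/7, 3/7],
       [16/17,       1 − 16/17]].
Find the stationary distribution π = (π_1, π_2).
π_1 = 112/163, π_2 = 51/163

Solve πP = π with π_1 + π_2 = 1. From πP = π: π_1 · (1 − 3/7) + π_2 · 16/17 = π_1 ⇒ π_2 · 16/17 = π_1 · 3/7 ⇒ π_2/π_1 = (3/7)/(16/17) = 51/112. Together with π_1 + π_2 = 1:
  π_1 = (16/17)/(3/7 + 16/17) = (16/17)/(163/119) = 112/163,
  π_2 = (3/7)/(3/7 + 16/17) = (3/7)/(163/119) = 51/163.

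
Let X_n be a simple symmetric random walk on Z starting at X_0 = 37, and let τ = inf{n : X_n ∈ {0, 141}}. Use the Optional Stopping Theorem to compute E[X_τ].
E[X_τ] = 37

X_n is a martingale and τ is a bounded-mean stopping time (indeed τ is finite a.s. with bounded expectation since the walk is in a bounded region). By the OST, E[X_τ] = E[X_0] = 37. Equivalently: E[X_τ] = 141 · P(hit 141 first) + 0 · P(hit 0 first) = 141 · (37/141) = 37.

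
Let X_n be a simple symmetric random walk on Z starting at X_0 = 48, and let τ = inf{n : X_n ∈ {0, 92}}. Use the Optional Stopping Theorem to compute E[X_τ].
E[X_τ] = 48

X_n is a martingale and τ is a bounded-mean stopping time (indeed τ is finite a.s. with bounded expectation since the walk is in a bounded region). By the OST, E[X_τ] = E[X_0] = 48. Equivalently: E[X_τ] = 92 · P(hit 92 first) + 0 · P(hit 0 first) = 92 · (48/92) = 48.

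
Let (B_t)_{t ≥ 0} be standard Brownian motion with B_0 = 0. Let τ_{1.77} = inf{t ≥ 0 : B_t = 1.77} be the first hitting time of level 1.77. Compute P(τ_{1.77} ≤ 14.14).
P(τ_{1.77} ≤ 14.14) = 2(1 − Φ(1.77/√14.14)) = 2(1 − Φ(0.4707)) ≈ 0.6379

By the reflection principle for standard BM, P(τ_b ≤ t) = 2 · P(B_t ≥ b). Since B_t ~ N(0, t), P(B_t ≥ 1.77) = 1 − Φ(1.77/√t) = 1 − Φ(1.77/√14.14) = 1 − Φ(0.4707) ≈ 0.31893. Doubling: P(τ_{1.77} ≤ 14.14) ≈ 2 · 0.31893 = 0.63786 ≈ 0.6379.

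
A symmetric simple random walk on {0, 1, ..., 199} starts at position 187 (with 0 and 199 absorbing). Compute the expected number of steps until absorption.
E[τ | X_0 = 187] = 2244

Let v_k = E[τ | X_0 = k]. Boundary: v_0 = v_199 = 0. Recurrence: v_k = 1 + (v_{k-1} + v_{k+1})/2 for 1 ≤ k ≤ 198. The particular solution to v_k − (v_{k-1} + v_{k+1})/2 = 1 is v_k = −k^2. Adding homogeneous solution A + B k and matching boundaries gives v_k = k (199 − k). Substituting k = 187: v_187 = 187 · 12 = 2244.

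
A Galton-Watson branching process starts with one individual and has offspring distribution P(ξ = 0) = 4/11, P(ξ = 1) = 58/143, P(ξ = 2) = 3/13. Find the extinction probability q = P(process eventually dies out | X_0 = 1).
q = 1

Mean offspring μ = 0·4/11 + 1·58/143 + 2·3/13 = 124/143 ≤ 1. For μ ≤ 1 with offspring not concentrated at 1, the Galton-Watson process goes extinct almost surely, so q = 1.
(Algebraic check: The pgf is f(s) = 4/11 + 58/143·s + 3/13·s². The extinction probability q is the smallest fixed point of f in [0, 1]. Setting s = f(s):
  3/13·s² + (58/143 − 1)·s + 4/11 = 0
  3/13·s² − (4/11 + 3/13)·s + 4/11 = 0
which factors as (s − 1)·(3/13·s − 4/11) = 0, giving roots s = 1 and s = (4/11)/(3/13) = 52/33. Since 52/33 ≥ 1, the smallest root in [0, 1] is s = 1.)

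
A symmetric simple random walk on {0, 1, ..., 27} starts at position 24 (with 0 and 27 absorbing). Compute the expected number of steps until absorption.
E[τ | X_0 = 24] = 72

Let v_k = E[τ | X_0 = k]. Boundary: v_0 = v_27 = 0. Recurrence: v_k = 1 + (v_{k-1} + v_{k+1})/2 for 1 ≤ k ≤ 26. The particular solution to v_k − (v_{k-1} + v_{k+1})/2 = 1 is v_k = −k^2. Adding homogeneous solution A + B k and matching boundaries gives v_k = k (27 − k). Substituting k = 24: v_24 = 24 · 3 = 72.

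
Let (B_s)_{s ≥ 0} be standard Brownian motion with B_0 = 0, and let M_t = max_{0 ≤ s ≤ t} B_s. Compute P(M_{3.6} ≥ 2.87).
P(M_{3.6} ≥ 2.87) = 2·P(B_{3.6} ≥ 2.87) = 2(1 − Φ(2.87/√3.6)) ≈ 0.1304

By the reflection principle for Brownian motion, P(M_t ≥ a) = 2 · P(B_t ≥ a) for a ≥ 0. Since B_t ~ N(0, t), P(B_t ≥ 2.87) = 1 − Φ(2.87/√t) = 1 − Φ(2.87/√3.6) = 1 − Φ(1.5126). So
  P(M_{3.6} ≥ 2.87) = 2(1 − Φ(1.5126)) ≈ 0.1304.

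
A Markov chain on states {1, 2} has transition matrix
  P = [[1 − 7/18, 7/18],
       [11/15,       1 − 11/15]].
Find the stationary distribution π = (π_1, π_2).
π_1 = 66/101, π_2 = 35/101

Solve πP = π with π_1 + π_2 = 1. From πP = π: π_1 · (1 − 7/18) + π_2 · 11/15 = π_1 ⇒ π_2 · 11/15 = π_1 · 7/18 ⇒ π_2/π_1 = (7/18)/(11/15) = 35/66. Together with π_1 + π_2 = 1:
  π_1 = (11/15)/(7/18 + 11/15) = (11/15)/(101/90) = 66/101,
  π_2 = (7/18)/(7/18 + 11/15) = (7/18)/(101/90) = 35/101.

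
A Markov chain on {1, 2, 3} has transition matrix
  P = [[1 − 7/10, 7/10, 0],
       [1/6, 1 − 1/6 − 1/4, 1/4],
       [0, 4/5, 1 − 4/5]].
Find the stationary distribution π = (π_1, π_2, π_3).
π = (80/521, 336/521, 105/521)

This is a birth-death chain on three states, which satisfies detailed balance: π_1 · P_{12} = π_2 · P_{21} and π_2 · P_{23} = π_3 · P_{32}.
From π_1 · 7/10 = π_2 · 1/6: π_2/π_1 = (7/10)/(1/6) = 21/5.
From π_2 · 1/4 = π_3 · 4/5: π_3/π_2 = (1/4)/(4/5) = 5/16.
Take π_1 proportional to 1; then unnormalized π = (1, 21/5, 21/16). Normalize by dividing by the sum 521/80:
  π = (80/521, 336/521, 105/521).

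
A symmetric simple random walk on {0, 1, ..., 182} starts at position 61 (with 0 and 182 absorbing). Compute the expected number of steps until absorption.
E[τ | X_0 = 61] = 7381

Let v_k = E[τ | X_0 = k]. Boundary: v_0 = v_182 = 0. Recurrence: v_k = 1 + (v_{k-1} + v_{k+1})/2 for 1 ≤ k ≤ 181. The particular solution to v_k − (v_{k-1} + v_{k+1})/2 = 1 is v_k = −k^2. Adding homogeneous solution A + B k and matching boundaries gives v_k = k (182 − k). Substituting k = 61: v_61 = 61 · 121 = 7381.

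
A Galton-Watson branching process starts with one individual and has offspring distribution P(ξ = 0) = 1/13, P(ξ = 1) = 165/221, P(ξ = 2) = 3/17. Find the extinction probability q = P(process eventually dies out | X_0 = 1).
q = 17/39

The pgf is f(s) = 1/13 + 165/221·s + 3/17·s². The extinction probability q is the smallest fixed point of f in [0, 1]. Setting s = f(s):
  3/17·s² + (165/221 − 1)·s + 1/13 = 0
  3/17·s² − (1/13 + 3/17)·s + 1/13 = 0
which factors as (s − 1)·(3/17·s − 1/13) = 0, giving roots s = 1 and s = (1/13)/(3/17) = 17/39.
Mean offspring μ = 165/221 + 2·3/17 = 243/221 > 1 (supercritical), so q < 1. The extinction probability is the smaller root: q = (1/13)/(3/17) = 17/39.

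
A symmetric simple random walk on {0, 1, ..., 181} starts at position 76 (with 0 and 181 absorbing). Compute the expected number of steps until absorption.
E[τ | X_0 = 76] = 7980

Let v_k = E[τ | X_0 = k]. Boundary: v_0 = v_181 = 0. Recurrence: v_k = 1 + (v_{k-1} + v_{k+1})/2 for 1 ≤ k ≤ 180. The particular solution to v_k − (v_{k-1} + v_{k+1})/2 = 1 is v_k = −k^2. Adding homogeneous solution A + B k and matching boundaries gives v_k = k (181 − k). Substituting k = 76: v_76 = 76 · 105 = 7980.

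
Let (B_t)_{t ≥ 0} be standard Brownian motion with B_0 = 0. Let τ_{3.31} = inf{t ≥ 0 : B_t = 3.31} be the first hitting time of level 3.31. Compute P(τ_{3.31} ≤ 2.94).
P(τ_{3.31} ≤ 2.94) = 2(1 − Φ(3.31/√2.94)) = 2(1 − Φ(1.9304)) ≈ 0.0536

By the reflection principle for standard BM, P(τ_b ≤ t) = 2 · P(B_t ≥ b). Since B_t ~ N(0, t), P(B_t ≥ 3.31) = 1 − Φ(3.31/√t) = 1 − Φ(3.31/√2.94) = 1 − Φ(1.9304) ≈ 0.02678. Doubling: P(τ_{3.31} ≤ 2.94) ≈ 2 · 0.02678 = 0.05356 ≈ 0.0536.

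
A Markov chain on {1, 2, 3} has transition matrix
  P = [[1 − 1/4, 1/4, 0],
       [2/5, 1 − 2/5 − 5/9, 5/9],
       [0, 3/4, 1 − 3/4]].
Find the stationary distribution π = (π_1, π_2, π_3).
π = (216/451, 135/451, 100/451)

This is a birth-death chain on three states, which satisfies detailed balance: π_1 · P_{12} = π_2 · P_{21} and π_2 · P_{23} = π_3 · P_{32}.
From π_1 · 1/4 = π_2 · 2/5: π_2/π_1 = (1/4)/(2/5) = 5/8.
From π_2 · 5/9 = π_3 · 3/4: π_3/π_2 = (5/9)/(3/4) = 20/27.
Take π_1 proportional to 1; then unnormalized π = (1, 5/8, 25/54). Normalize by dividing by the sum 451/216:
  π = (216/451, 135/451, 100/451).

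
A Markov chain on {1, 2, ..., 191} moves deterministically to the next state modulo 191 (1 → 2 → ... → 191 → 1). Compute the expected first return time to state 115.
E[T_115 | X_0 = 115] = 191

The chain cycles deterministically, so starting at state 115 it returns in exactly 191 steps. Equivalently, the stationary distribution is uniform π_j = 1/191 for every state j, so by Kac's formula E[T_115] = 1/π_115 = 191.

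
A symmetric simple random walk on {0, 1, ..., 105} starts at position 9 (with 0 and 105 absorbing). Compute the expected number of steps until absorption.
E[τ | X_0 = 9] = 864

Let v_k = E[τ | X_0 = k]. Boundary: v_0 = v_105 = 0. Recurrence: v_k = 1 + (v_{k-1} + v_{k+1})/2 for 1 ≤ k ≤ 104. The particular solution to v_k − (v_{k-1} + v_{k+1})/2 = 1 is v_k = −k^2. Adding homogeneous solution A + B k and matching boundaries gives v_k = k (105 − k). Substituting k = 9: v_9 = 9 · 96 = 864.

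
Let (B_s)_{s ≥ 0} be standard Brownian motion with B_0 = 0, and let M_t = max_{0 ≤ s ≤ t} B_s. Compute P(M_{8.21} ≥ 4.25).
P(M_{8.21} ≥ 4.25) = 2·P(B_{8.21} ≥ 4.25) = 2(1 − Φ(4.25/√8.21)) ≈ 0.1380

By the reflection principle for Brownian motion, P(M_t ≥ a) = 2 · P(B_t ≥ a) for a ≥ 0. Since B_t ~ N(0, t), P(B_t ≥ 4.25) = 1 − Φ(4.25/√t) = 1 − Φ(4.25/√8.21) = 1 − Φ(1.4833). So
  P(M_{8.21} ≥ 4.25) = 2(1 − Φ(1.4833)) ≈ 0.1380.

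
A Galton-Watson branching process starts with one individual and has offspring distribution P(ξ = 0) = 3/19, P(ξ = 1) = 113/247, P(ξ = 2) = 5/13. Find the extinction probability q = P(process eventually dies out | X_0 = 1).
q = 39/95

The pgf is f(s) = 3/19 + 113/247·s + 5/13·s². The extinction probability q is the smallest fixed point of f in [0, 1]. Setting s = f(s):
  5/13·s² + (113/247 − 1)·s + 3/19 = 0
  5/13·s² − (3/19 + 5/13)·s + 3/19 = 0
which factors as (s − 1)·(5/13·s − 3/19) = 0, giving roots s = 1 and s = (3/19)/(5/13) = 39/95.
Mean offspring μ = 113/247 + 2·5/13 = 303/247 > 1 (supercritical), so q < 1. The extinction probability is the smaller root: q = (3/19)/(5/13) = 39/95.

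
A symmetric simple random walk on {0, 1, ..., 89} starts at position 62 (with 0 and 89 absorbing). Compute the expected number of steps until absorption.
E[τ | X_0 = 62] = 1674

Let v_k = E[τ | X_0 = k]. Boundary: v_0 = v_89 = 0. Recurrence: v_k = 1 + (v_{k-1} + v_{k+1})/2 for 1 ≤ k ≤ 88. The particular solution to v_k − (v_{k-1} + v_{k+1})/2 = 1 is v_k = −k^2. Adding homogeneous solution A + B k and matching boundaries gives v_k = k (89 − k). Substituting k = 62: v_62 = 62 · 27 = 1674.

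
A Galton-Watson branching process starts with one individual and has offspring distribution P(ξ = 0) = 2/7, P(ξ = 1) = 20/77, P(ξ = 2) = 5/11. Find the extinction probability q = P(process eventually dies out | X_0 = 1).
q = 22/35

The pgf is f(s) = 2/7 + 20/77·s + 5/11·s². The extinction probability q is the smallest fixed point of f in [0, 1]. Setting s = f(s):
  5/11·s² + (20/77 − 1)·s + 2/7 = 0
  5/11·s² − (2/7 + 5/11)·s + 2/7 = 0
which factors as (s − 1)·(5/11·s − 2/7) = 0, giving roots s = 1 and s = (2/7)/(5/11) = 22/35.
Mean offspring μ = 20/77 + 2·5/11 = 90/77 > 1 (supercritical), so q < 1. The extinction probability is the smaller root: q = (2/7)/(5/11) = 22/35.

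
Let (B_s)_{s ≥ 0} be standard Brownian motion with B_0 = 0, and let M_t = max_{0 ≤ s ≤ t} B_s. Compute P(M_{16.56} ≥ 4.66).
P(M_{16.56} ≥ 4.66) = 2·P(B_{16.56} ≥ 4.66) = 2(1 − Φ(4.66/√16.56)) ≈ 0.2522

By the reflection principle for Brownian motion, P(M_t ≥ a) = 2 · P(B_t ≥ a) for a ≥ 0. Since B_t ~ N(0, t), P(B_t ≥ 4.66) = 1 − Φ(4.66/√t) = 1 − Φ(4.66/√16.56) = 1 − Φ(1.1451). So
  P(M_{16.56} ≥ 4.66) = 2(1 − Φ(1.1451)) ≈ 0.2522.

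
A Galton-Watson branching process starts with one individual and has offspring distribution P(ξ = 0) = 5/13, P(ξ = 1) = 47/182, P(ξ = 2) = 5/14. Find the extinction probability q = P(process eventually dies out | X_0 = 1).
q = 1

Mean offspring μ = 0·5/13 + 1·47/182 + 2·5/14 = 177/182 ≤ 1. For μ ≤ 1 with offspring not concentrated at 1, the Galton-Watson process goes extinct almost surely, so q = 1.
(Algebraic check: The pgf is f(s) = 5/13 + 47/182·s + 5/14·s². The extinction probability q is the smallest fixed point of f in [0, 1]. Setting s = f(s):
  5/14·s² + (47/182 − 1)·s + 5/13 = 0
  5/14·s² − (5/13 + 5/14)·s + 5/13 = 0
which factors as (s − 1)·(5/14·s − 5/13) = 0, giving roots s = 1 and s = (5/13)/(5/14) = 14/13. Since 14/13 ≥ 1, the smallest root in [0, 1] is s = 1.)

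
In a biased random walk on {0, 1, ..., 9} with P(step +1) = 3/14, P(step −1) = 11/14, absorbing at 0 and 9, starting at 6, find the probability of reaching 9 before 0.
P(hit 9 before 0) = (1 − (11/3)^6) / (1 − (11/3)^9) = 36666/1808227

Let u_k denote P(reach 9 before 0 | start at k). Boundary: u_0 = 0, u_9 = 1. Recurrence: u_k = 3/14·u_{k+1} + 11/14·u_{k-1} for 1 ≤ k ≤ 8. Try u_k = A + B·r^k with r = q/p = (11/14)/(3/14) = 11/3. Substitution satisfies the recurrence; boundary conditions give:
  u_k = (1 − r^k) / (1 − r^N) = (1 − (11/3)^6) / (1 − (11/3)^9) = 36666/1808227.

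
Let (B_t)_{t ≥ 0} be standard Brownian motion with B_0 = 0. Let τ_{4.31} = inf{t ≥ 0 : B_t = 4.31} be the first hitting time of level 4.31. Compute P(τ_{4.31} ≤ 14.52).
P(τ_{4.31} ≤ 14.52) = 2(1 − Φ(4.31/√14.52)) = 2(1 − Φ(1.1311)) ≈ 0.2580

By the reflection principle for standard BM, P(τ_b ≤ t) = 2 · P(B_t ≥ b). Since B_t ~ N(0, t), P(B_t ≥ 4.31) = 1 − Φ(4.31/√t) = 1 − Φ(4.31/√14.52) = 1 − Φ(1.1311) ≈ 0.12901. Doubling: P(τ_{4.31} ≤ 14.52) ≈ 2 · 0.12901 = 0.25802 ≈ 0.2580.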